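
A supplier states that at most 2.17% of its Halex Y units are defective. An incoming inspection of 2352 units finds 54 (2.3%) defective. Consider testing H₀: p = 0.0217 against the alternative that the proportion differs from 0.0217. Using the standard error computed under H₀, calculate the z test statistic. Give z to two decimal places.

z = 0.42

p̂ = 54/2352 = 0.02296.
Under H₀, SE = √(0.0217·0.9783/2352) = √(9.02598e-06) = 0.00300.
z = (0.02296 − 0.0217)/0.00300 = 0.00126/0.00300 = 0.42.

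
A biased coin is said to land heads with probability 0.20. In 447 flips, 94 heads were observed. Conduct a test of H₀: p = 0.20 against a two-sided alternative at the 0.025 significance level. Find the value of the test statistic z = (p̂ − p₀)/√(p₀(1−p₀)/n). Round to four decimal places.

p̂ = 94/447 = 0.2102908.
Standard error under H₀: √(0.2×0.8/447) = 0.0189194.
z = (0.2102908 − 0.2)/0.0189194 = 0.0102908/0.0189194 = 0.5439.
p-value = 2·P(Z > 0.544) ≈ 0.5865; since p > α = 0.025, fail to reject H₀.

z = 0.5439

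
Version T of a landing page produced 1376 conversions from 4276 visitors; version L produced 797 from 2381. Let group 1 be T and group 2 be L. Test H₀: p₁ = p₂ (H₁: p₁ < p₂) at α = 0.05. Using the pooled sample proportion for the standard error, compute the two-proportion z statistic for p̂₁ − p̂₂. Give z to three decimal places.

p̂₁ = 1376/4276 = 0.321796, p̂₂ = 797/2381 = 0.334733.
Pooled p̂ = (1376+797)/(4276+2381) = 2173/6657 = 0.326423.
SE = √(0.219871 × 0.000653855) = 0.011990.
z = (0.321796 − 0.334733)/0.011990 = -0.012937/0.011990 = -1.079.
p-value = P(Z < -1.079) ≈ 0.1403, so at α = 0.05 we fail to reject H₀.

z = -1.079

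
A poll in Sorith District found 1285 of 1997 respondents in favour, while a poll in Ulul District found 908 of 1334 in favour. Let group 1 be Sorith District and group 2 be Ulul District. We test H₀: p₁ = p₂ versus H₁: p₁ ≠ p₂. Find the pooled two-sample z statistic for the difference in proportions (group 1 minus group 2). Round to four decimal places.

z = -2.2179

p̂₁ = 1285/1997 = 0.643465, p̂₂ = 908/1334 = 0.680660.
Pooled p̂ = (1285+908)/(1997+1334) = 2193/3331 = 0.658361.
SE = √(p̂(1−p̂)(1/n₁+1/n₂)) = √(0.658361·0.341639·0.00125038) = √(0.000281237) = 0.016770.
z = (0.643465 − 0.680660)/0.016770 = -0.037195/0.016770 = -2.2179.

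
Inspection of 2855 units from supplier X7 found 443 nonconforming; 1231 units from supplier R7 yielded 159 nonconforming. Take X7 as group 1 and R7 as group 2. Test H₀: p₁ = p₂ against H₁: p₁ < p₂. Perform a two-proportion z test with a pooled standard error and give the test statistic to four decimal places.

z = 2.1516

p̂₁ = 443/2855 ≈ 0.1551664, p̂₂ = 159/1231 ≈ 0.1291633.
Pooled p̂ = (443+159)/(2855+1231) = 602/4086 = 0.1473324.
SE = √(0.125626 × 0.00116261) = 0.0120853.
z = (0.1551664 − 0.1291633)/0.0120853 = 0.0260031/0.0120853 = 2.1516.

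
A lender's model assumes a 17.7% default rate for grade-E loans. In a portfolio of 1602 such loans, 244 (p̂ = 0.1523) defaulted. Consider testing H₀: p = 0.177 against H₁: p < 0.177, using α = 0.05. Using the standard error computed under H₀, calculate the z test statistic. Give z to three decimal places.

z = -2.589

p̂ = 244/1602 ≈ 0.152310.
SE = √(p₀(1−p₀)/n) = √(0.14567/1602) = 0.009536.
z = (0.152310 − 0.177)/0.009536 = -0.024690/0.009536 = -2.589.
p-value = P(Z < -2.589) ≈ 0.0048, so at α = 0.05 we reject H₀.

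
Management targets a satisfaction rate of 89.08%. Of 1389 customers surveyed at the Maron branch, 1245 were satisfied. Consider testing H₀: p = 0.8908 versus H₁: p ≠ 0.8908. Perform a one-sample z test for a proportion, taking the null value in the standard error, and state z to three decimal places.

p̂ = 1245/1389 ≈ 0.89633.
Under H₀, SE = √(0.8908·0.1092/1389) = √(7.00327e-05) = 0.00837.
z = (0.89633 − 0.8908)/0.00837 = 0.00553/0.00837 = 0.661.

z = 0.661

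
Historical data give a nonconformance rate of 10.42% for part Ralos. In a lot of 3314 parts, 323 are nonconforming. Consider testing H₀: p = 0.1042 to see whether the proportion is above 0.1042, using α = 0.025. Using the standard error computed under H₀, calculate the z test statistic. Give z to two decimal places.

z = -1.27

p̂ = 323/3314 ≈ 0.09747.
Standard error under H₀: √(0.1042×0.8958/3314) = 0.00531.
z = (0.09747 − 0.1042)/0.00531 = -0.00673/0.00531 = -1.27.
p-value = P(Z > -1.269) ≈ 0.8978. With α = 0.025, fail to reject H₀.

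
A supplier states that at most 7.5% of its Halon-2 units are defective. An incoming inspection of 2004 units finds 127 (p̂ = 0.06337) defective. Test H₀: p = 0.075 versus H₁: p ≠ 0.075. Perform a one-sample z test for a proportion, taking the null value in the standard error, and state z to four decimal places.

p̂ = 127/2004 = 0.0633733.
Under H₀, SE = √(0.075·0.925/2004) = √(3.46183e-05) = 0.0058837.
z = (0.0633733 − 0.075)/0.0058837 = -0.0116267/0.0058837 = -1.9761.

z = -1.9761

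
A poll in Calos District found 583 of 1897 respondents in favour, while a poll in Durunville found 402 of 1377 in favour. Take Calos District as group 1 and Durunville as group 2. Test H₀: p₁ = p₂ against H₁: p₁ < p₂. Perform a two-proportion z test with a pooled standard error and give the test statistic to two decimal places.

p̂₁ = 583/1897 ≈ 0.3073, p̂₂ = 402/1377 ≈ 0.2919.
Pooled p̂ = (583+402)/(1897+1377) = 985/3274 = 0.3009.
SE = √(0.210341 × 0.00125336) = 0.0162.
z = (0.3073 − 0.2919)/0.0162 = 0.0154/0.0162 = 0.95.

z = 0.95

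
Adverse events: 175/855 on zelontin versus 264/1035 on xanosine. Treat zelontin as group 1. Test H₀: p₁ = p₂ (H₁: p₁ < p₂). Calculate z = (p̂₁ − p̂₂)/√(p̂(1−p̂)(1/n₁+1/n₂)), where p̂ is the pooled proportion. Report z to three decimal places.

z = -2.582

p̂₁ = 175/855 = 0.204678, p̂₂ = 264/1035 = 0.255072.
Pooled p̂ = (175+264)/(855+1035) = 439/1890 = 0.232275.
SE = √(0.178323 × 0.00213577) = 0.019516.
z = (0.204678 − 0.255072)/0.019516 = -0.050394/0.019516 = -2.582.
p-value = P(Z < -2.582) ≈ 0.0049.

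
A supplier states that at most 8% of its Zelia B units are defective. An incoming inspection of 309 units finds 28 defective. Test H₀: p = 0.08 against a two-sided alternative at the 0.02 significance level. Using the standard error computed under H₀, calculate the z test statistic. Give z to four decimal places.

p̂ = 28/309 ≈ 0.090615.
Standard error under H₀: √(0.08×0.92/309) = 0.015433.
z = (0.090615 − 0.08)/0.015433 = 0.010615/0.015433 = 0.6878.
p-value = 2·P(Z > 0.688) ≈ 0.4916, so at α = 0.02 we fail to reject H₀.

z = 0.6878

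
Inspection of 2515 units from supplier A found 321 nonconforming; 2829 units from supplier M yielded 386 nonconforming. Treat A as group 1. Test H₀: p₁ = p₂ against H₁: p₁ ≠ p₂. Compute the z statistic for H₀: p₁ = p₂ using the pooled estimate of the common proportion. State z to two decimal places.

z = -0.95

p̂₁ = 321/2515 = 0.1276, p̂₂ = 386/2829 = 0.1364.
Pooled p̂ = (321+386)/(2515+2829) = 707/5344 = 0.1323.
SE = √(p̂(1−p̂)(1/n₁+1/n₂)) = √(0.1323·0.8677·0.000751096) = √(8.62222e-05) = 0.0093.
z = (0.1276 − 0.1364)/0.0093 = -0.0088/0.0093 = -0.95.
p-value = 2·P(Z > 0.949) ≈ 0.3427.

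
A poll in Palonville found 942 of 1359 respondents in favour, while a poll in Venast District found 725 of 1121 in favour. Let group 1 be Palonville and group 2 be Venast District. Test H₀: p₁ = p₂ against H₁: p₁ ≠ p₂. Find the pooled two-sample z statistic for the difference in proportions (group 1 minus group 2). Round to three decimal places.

p̂₁ = 942/1359 = 0.69316, p̂₂ = 725/1121 = 0.64674.
Pooled p̂ = (942+725)/(1359+1121) = 1667/2480 = 0.67218.
SE = √(p̂(1−p̂)(1/n₁+1/n₂)) = √(0.67218·0.32782·0.0016279) = √(0.000358715) = 0.01894.
z = (0.69316 − 0.64674)/0.01894 = 0.04642/0.01894 = 2.451.
Two-sided p-value ≈ 2·Φ(−2.451) = 0.0143.

z = 2.451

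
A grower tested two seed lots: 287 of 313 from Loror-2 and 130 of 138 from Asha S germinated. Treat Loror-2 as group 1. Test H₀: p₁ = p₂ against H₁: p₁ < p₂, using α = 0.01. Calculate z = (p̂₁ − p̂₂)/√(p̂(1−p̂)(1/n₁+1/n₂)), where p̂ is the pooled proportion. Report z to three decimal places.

z = -0.930

p̂₁ = 287/313 = 0.91693, p̂₂ = 130/138 = 0.94203.
Pooled p̂ = (287+130)/(313+138) = 417/451 = 0.92461.
SE = √(p̂(1−p̂)(1/n₁+1/n₂)) = √(0.92461·0.07539·0.0104413) = √(0.000727805) = 0.02698.
z = (0.91693 − 0.94203)/0.02698 = -0.02510/0.02698 = -0.930.
p-value = P(Z < -0.930) ≈ 0.1761. With α = 0.01, fail to reject H₀.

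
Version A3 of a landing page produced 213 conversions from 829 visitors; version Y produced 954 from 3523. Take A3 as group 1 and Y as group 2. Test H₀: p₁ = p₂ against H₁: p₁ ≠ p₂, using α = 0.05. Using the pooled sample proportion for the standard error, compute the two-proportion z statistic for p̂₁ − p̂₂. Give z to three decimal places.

p̂₁ = 213/829 ≈ 0.25694, p̂₂ = 954/3523 ≈ 0.27079.
Pooled p̂ = (213+954)/(829+3523) = 1167/4352 = 0.26815.
SE = √(p̂(1−p̂)(1/n₁+1/n₂)) = √(0.26815·0.73185·0.00149012) = √(0.000292432) = 0.01710.
z = (0.25694 − 0.27079)/0.01710 = -0.01385/0.01710 = -0.810.
Two-sided p-value ≈ 2·Φ(−0.810) = 0.4178, so at α = 0.05 we fail to reject H₀.

z = -0.810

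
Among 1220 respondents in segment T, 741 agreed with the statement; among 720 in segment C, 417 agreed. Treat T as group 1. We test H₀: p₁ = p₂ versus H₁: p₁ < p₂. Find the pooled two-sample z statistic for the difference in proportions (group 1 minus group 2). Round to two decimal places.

z = 1.22

p̂₁ = 741/1220 = 0.6074, p̂₂ = 417/720 = 0.5792.
Pooled p̂ = (741+417)/(1220+720) = 1158/1940 = 0.5969.
SE = √(p̂(1−p̂)(1/n₁+1/n₂)) = √(0.5969·0.4031·0.00220856) = √(0.0005314) = 0.0231.
z = (0.6074 − 0.5792)/0.0231 = 0.0282/0.0231 = 1.22.
p-value = P(Z < 1.224) ≈ 0.8895.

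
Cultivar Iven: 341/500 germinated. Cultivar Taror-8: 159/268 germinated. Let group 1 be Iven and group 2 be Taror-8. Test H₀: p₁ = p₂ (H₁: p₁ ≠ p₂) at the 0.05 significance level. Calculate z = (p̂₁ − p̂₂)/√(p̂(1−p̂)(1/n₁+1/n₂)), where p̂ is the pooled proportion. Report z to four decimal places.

z = 2.4586

p̂₁ = 341/500 ≈ 0.682000, p̂₂ = 159/268 ≈ 0.593284.
Pooled p̂ = (341+159)/(500+268) = 500/768 = 0.651042.
SE = √(0.227186 × 0.00573134) = 0.036084.
z = (0.682000 − 0.593284)/0.036084 = 0.088716/0.036084 = 2.4586.
p-value = 2·P(Z > 2.459) ≈ 0.0139. With α = 0.05, reject H₀.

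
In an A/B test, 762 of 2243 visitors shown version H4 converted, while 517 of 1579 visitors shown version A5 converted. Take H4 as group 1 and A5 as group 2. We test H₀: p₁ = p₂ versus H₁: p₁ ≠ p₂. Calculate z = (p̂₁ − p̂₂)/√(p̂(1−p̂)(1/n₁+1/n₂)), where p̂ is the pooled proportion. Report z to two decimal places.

z = 0.79

p̂₁ = 762/2243 = 0.3397, p̂₂ = 517/1579 = 0.3274.
Pooled p̂ = (762+517)/(2243+1579) = 1279/3822 = 0.3346.
SE = √(0.222657 × 0.00107914) = 0.0155.
z = (0.3397 − 0.3274)/0.0155 = 0.0123/0.0155 = 0.79.
p-value = 2·P(Z > 0.794) ≈ 0.4274.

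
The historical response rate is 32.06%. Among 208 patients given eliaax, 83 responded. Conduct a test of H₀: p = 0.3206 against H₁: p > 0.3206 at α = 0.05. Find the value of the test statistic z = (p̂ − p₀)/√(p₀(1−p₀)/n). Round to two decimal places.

z = 2.42

p̂ = 83/208 ≈ 0.3990.
Under H₀, SE = √(0.3206·0.6794/208) = √(0.00104719) = 0.0324.
z = (0.3990 − 0.3206)/0.0324 = 0.0784/0.0324 = 2.42.
p-value = P(Z > 2.424) ≈ 0.0077, so at α = 0.05 we reject H₀.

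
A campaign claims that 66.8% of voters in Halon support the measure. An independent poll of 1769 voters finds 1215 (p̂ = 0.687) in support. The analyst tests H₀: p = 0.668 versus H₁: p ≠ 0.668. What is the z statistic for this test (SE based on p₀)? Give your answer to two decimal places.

p̂ = 1215/1769 = 0.6868.
Under H₀, SE = √(0.668·0.332/1769) = √(0.000125368) = 0.0112.
z = (0.6868 − 0.668)/0.0112 = 0.0188/0.0112 = 1.68.
p-value = 2·P(Z > 1.682) ≈ 0.0926.

z = 1.68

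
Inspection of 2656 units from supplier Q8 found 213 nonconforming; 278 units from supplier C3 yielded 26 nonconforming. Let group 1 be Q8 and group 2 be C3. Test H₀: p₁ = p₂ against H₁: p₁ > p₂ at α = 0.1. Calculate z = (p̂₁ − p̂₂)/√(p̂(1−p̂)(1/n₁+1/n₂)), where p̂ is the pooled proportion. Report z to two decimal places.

p̂₁ = 213/2656 = 0.0802, p̂₂ = 26/278 = 0.0935.
Pooled p̂ = (213+26)/(2656+278) = 239/2934 = 0.0815.
SE = √(p̂(1−p̂)(1/n₁+1/n₂)) = √(0.0815·0.9185·0.00397363) = √(0.00029732) = 0.0172.
z = (0.0802 − 0.0935)/0.0172 = -0.0133/0.0172 = -0.77.
p-value = P(Z > -0.773) ≈ 0.7802, so at α = 0.1 we fail to reject H₀.

z = -0.77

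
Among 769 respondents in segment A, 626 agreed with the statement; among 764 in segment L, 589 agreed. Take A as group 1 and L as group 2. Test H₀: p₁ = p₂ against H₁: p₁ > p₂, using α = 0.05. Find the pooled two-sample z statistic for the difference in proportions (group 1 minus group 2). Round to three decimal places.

p̂₁ = 626/769 = 0.81404, p̂₂ = 589/764 = 0.77094.
Pooled p̂ = (626+589)/(769+764) = 1215/1533 = 0.79256.
SE = √(p̂(1−p̂)(1/n₁+1/n₂)) = √(0.79256·0.20744·0.00260929) = √(0.000428984) = 0.02071.
z = (0.81404 − 0.77094)/0.02071 = 0.04310/0.02071 = 2.081.
p-value = P(Z > 2.081) ≈ 0.0187. With α = 0.05, reject H₀.

z = 2.081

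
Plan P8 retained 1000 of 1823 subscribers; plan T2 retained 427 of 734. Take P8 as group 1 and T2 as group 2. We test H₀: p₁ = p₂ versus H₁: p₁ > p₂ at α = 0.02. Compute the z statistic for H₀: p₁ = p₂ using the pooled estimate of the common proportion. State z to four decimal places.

z = -1.5292

p̂₁ = 1000/1823 ≈ 0.548546, p̂₂ = 427/734 ≈ 0.581744.
Pooled p̂ = (1000+427)/(1823+734) = 1427/2557 = 0.558076.
SE = √(p̂(1−p̂)(1/n₁+1/n₂)) = √(0.558076·0.441924·0.00191094) = √(0.000471291) = 0.021709.
z = (0.548546 − 0.581744)/0.021709 = -0.033198/0.021709 = -1.5292.
p-value = P(Z > -1.529) ≈ 0.9369, so at α = 0.02 we fail to reject H₀.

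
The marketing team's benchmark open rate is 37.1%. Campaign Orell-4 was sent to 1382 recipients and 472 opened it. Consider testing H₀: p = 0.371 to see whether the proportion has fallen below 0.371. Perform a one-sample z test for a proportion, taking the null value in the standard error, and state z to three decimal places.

p̂ = 472/1382 = 0.341534.
Standard error under H₀: √(0.371×0.629/1382) = 0.012994.
z = (0.341534 − 0.371)/0.012994 = -0.029466/0.012994 = -2.268.
p-value = P(Z < -2.268) ≈ 0.0117.

z = -2.268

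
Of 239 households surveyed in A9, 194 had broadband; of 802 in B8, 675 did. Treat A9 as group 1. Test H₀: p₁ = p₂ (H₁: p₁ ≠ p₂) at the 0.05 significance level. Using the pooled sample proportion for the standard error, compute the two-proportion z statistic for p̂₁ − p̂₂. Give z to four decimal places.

z = -1.0936

p̂₁ = 194/239 = 0.811715, p̂₂ = 675/802 = 0.841646.
Pooled p̂ = (194+675)/(239+802) = 869/1041 = 0.834774.
SE = √(p̂(1−p̂)(1/n₁+1/n₂)) = √(0.834774·0.165226·0.00543098) = √(0.000749075) = 0.027369.
z = (0.811715 − 0.841646)/0.027369 = -0.029931/0.027369 = -1.0936.
Two-sided p-value ≈ 2·Φ(−1.094) = 0.2741, so at α = 0.05 we fail to reject H₀.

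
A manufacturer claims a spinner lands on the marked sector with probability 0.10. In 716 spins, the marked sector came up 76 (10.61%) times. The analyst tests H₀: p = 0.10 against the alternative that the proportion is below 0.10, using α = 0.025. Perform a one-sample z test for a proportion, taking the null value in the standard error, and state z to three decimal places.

p̂ = 76/716 ≈ 0.106145.
Standard error under H₀: √(0.1×0.9/716) = 0.011212.
z = (0.106145 − 0.1)/0.011212 = 0.006145/0.011212 = 0.548.
p-value = P(Z < 0.548) ≈ 0.7082. With α = 0.025, fail to reject H₀.

z = 0.548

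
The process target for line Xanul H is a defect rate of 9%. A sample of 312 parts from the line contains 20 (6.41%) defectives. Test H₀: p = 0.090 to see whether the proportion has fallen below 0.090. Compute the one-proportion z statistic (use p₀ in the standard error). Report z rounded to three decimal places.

z = -1.598

p̂ = 20/312 ≈ 0.064103.
Under H₀, SE = √(0.09·0.91/312) = √(0.0002625) = 0.016202.
z = (0.064103 − 0.09)/0.016202 = -0.025897/0.016202 = -1.598.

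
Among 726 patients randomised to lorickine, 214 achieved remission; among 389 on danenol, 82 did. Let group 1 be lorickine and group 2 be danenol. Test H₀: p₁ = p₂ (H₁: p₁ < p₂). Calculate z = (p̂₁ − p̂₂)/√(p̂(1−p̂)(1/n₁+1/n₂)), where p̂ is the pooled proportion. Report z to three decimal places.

z = 3.026

p̂₁ = 214/726 = 0.29477, p̂₂ = 82/389 = 0.21080.
Pooled p̂ = (214+82)/(726+389) = 296/1115 = 0.26547.
SE = √(p̂(1−p̂)(1/n₁+1/n₂)) = √(0.26547·0.73453·0.0039481) = √(0.000769865) = 0.02775.
z = (0.29477 − 0.21080)/0.02775 = 0.08397/0.02775 = 3.026.
p-value = P(Z < 3.026) ≈ 0.9988.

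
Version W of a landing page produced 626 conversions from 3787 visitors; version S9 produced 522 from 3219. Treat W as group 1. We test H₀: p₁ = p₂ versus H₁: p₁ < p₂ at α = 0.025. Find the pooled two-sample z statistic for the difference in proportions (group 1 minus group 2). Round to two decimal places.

p̂₁ = 626/3787 = 0.1653, p̂₂ = 522/3219 = 0.1622.
Pooled p̂ = (626+522)/(3787+3219) = 1148/7006 = 0.1639.
SE = √(p̂(1−p̂)(1/n₁+1/n₂)) = √(0.1639·0.8361·0.000574717) = √(7.87417e-05) = 0.0089.
z = (0.1653 − 0.1622)/0.0089 = 0.0031/0.0089 = 0.35.
p-value = P(Z < 0.354) ≈ 0.6383, so at α = 0.025 we fail to reject H₀.

z = 0.35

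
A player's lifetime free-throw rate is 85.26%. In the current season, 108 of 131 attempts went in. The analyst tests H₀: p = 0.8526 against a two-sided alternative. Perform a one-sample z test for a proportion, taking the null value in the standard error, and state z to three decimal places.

z = -0.910

p̂ = 108/131 = 0.82443.
SE = √(p₀(1−p₀)/n) = √(0.12567/131) = 0.03097.
z = (0.82443 − 0.8526)/0.03097 = -0.02817/0.03097 = -0.910.
Two-sided p-value ≈ 2·Φ(−0.910) = 0.3630.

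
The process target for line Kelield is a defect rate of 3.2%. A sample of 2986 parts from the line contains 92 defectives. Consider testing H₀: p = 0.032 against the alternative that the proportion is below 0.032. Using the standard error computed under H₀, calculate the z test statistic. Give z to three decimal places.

p̂ = 92/2986 ≈ 0.030810.
SE = √(p₀(1−p₀)/n) = √(0.030976/2986) = 0.003221.
z = (0.030810 − 0.032)/0.003221 = -0.001190/0.003221 = -0.369.

z = -0.369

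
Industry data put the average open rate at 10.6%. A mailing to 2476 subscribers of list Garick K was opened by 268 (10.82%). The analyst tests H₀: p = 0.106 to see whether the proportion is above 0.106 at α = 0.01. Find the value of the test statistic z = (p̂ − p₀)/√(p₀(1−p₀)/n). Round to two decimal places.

z = 0.36

p̂ = 268/2476 ≈ 0.10824.
Under H₀, SE = √(0.106·0.894/2476) = √(3.8273e-05) = 0.00619.
z = (0.10824 − 0.106)/0.00619 = 0.00224/0.00619 = 0.36.
p-value = P(Z > 0.362) ≈ 0.3587, so at α = 0.01 we fail to reject H₀.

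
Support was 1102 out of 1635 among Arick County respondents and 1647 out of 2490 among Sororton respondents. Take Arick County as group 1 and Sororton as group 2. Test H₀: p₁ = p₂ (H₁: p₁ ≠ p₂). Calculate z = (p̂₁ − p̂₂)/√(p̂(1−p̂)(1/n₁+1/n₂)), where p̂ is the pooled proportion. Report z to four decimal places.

p̂₁ = 1102/1635 ≈ 0.674006, p̂₂ = 1647/2490 ≈ 0.661446.
Pooled p̂ = (1102+1647)/(1635+2490) = 2749/4125 = 0.666424.
SE = √(p̂(1−p̂)(1/n₁+1/n₂)) = √(0.666424·0.333576·0.00101323) = √(0.000225243) = 0.015008.
z = (0.674006 − 0.661446)/0.015008 = 0.012560/0.015008 = 0.8369.

z = 0.8369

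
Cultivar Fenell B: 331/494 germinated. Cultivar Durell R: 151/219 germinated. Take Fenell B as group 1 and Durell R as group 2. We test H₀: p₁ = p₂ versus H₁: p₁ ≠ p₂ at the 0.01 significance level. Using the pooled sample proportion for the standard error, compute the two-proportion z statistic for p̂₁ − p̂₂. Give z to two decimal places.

z = -0.51

p̂₁ = 331/494 = 0.6700, p̂₂ = 151/219 = 0.6895.
Pooled p̂ = (331+151)/(494+219) = 482/713 = 0.6760.
SE = √(0.219018 × 0.0065905) = 0.0380.
z = (0.6700 − 0.6895)/0.0380 = -0.0195/0.0380 = -0.51.
Two-sided p-value ≈ 2·Φ(−0.512) = 0.6086. With α = 0.01, fail to reject H₀.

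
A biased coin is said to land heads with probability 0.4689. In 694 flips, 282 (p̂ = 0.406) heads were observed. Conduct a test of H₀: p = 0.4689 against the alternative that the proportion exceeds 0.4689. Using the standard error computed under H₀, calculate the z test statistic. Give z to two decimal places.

z = -3.30

p̂ = 282/694 = 0.40634.
Standard error under H₀: √(0.4689×0.5311/694) = 0.01894.
z = (0.40634 − 0.4689)/0.01894 = -0.06256/0.01894 = -3.30.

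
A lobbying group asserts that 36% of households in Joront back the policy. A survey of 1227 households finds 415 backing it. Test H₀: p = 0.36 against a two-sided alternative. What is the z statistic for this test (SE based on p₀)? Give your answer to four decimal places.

z = -1.5892

p̂ = 415/1227 ≈ 0.338223.
Standard error under H₀: √(0.36×0.64/1227) = 0.013703.
z = (0.338223 − 0.36)/0.013703 = -0.021777/0.013703 = -1.5892.
p-value = 2·P(Z > 1.589) ≈ 0.1120.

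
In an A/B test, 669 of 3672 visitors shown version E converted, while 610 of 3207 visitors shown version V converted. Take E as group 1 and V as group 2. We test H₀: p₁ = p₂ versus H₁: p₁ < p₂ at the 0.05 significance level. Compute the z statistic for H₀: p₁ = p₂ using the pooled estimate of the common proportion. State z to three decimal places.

z = -0.853

p̂₁ = 669/3672 ≈ 0.18219, p̂₂ = 610/3207 ≈ 0.19021.
Pooled p̂ = (669+610)/(3672+3207) = 1279/6879 = 0.18593.
SE = √(p̂(1−p̂)(1/n₁+1/n₂)) = √(0.18593·0.81407·0.000584149) = √(8.84162e-05) = 0.00940.
z = (0.18219 − 0.19021)/0.00940 = -0.00802/0.00940 = -0.853.
p-value = P(Z < -0.853) ≈ 0.1969; since p > α = 0.05, fail to reject H₀.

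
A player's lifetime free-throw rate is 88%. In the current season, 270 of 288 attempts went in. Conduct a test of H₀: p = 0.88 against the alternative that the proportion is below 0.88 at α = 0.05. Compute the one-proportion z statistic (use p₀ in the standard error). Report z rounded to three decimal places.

p̂ = 270/288 = 0.93750.
SE = √(p₀(1−p₀)/n) = √(0.1056/288) = 0.01915.
z = (0.93750 − 0.88)/0.01915 = 0.05750/0.01915 = 3.003.
p-value = P(Z < 3.003) ≈ 0.9987; since p > α = 0.05, fail to reject H₀.

z = 3.003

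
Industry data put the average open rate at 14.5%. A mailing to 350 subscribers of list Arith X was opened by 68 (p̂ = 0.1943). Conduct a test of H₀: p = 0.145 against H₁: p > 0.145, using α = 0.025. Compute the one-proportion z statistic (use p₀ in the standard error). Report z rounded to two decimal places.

p̂ = 68/350 ≈ 0.1943.
SE = √(p₀(1−p₀)/n) = √(0.12397/350) = 0.0188.
z = (0.1943 − 0.145)/0.0188 = 0.0493/0.0188 = 2.62.
p-value = P(Z > 2.619) ≈ 0.0044, so at α = 0.025 we reject H₀.

z = 2.62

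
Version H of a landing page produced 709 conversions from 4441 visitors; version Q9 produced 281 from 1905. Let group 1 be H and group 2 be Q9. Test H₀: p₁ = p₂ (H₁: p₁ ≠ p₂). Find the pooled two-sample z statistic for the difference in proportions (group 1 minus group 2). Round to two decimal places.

p̂₁ = 709/4441 = 0.1596, p̂₂ = 281/1905 = 0.1475.
Pooled p̂ = (709+281)/(4441+1905) = 990/6346 = 0.1560.
SE = √(p̂(1−p̂)(1/n₁+1/n₂)) = √(0.1560·0.8440·0.000750109) = √(9.87643e-05) = 0.0099.
z = (0.1596 − 0.1475)/0.0099 = 0.0121/0.0099 = 1.22.

z = 1.22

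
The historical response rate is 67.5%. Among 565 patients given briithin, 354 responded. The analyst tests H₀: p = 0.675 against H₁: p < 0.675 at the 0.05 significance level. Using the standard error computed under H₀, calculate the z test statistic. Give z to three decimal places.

z = -2.459

p̂ = 354/565 = 0.62655.
SE = √(p₀(1−p₀)/n) = √(0.21937/565) = 0.01970.
z = (0.62655 − 0.675)/0.01970 = -0.04845/0.01970 = -2.459.
p-value = P(Z < -2.459) ≈ 0.0070; since p < α = 0.05, reject H₀.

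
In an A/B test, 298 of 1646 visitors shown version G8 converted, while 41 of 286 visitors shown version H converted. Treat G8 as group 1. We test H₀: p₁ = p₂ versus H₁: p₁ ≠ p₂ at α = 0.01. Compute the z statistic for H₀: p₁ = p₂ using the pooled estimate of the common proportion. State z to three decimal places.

p̂₁ = 298/1646 = 0.181045, p̂₂ = 41/286 = 0.143357.
Pooled p̂ = (298+41)/(1646+286) = 339/1932 = 0.175466.
SE = √(p̂(1−p̂)(1/n₁+1/n₂)) = √(0.175466·0.824534·0.00410404) = √(0.000593762) = 0.024367.
z = (0.181045 − 0.143357)/0.024367 = 0.037688/0.024367 = 1.547.
Two-sided p-value ≈ 2·Φ(−1.547) = 0.1219. With α = 0.01, fail to reject H₀.

z = 1.547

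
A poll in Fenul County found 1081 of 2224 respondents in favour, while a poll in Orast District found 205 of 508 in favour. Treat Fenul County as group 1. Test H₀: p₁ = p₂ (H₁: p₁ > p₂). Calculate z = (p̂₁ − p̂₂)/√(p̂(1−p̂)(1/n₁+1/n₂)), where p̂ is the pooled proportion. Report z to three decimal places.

z = 3.362

p̂₁ = 1081/2224 ≈ 0.486061, p̂₂ = 205/508 ≈ 0.403543.
Pooled p̂ = (1081+205)/(2224+508) = 1286/2732 = 0.470717.
SE = √(0.249143 × 0.00241814) = 0.024545.
z = (0.486061 − 0.403543)/0.024545 = 0.082518/0.024545 = 3.362.
p-value = P(Z > 3.362) ≈ 0.0004.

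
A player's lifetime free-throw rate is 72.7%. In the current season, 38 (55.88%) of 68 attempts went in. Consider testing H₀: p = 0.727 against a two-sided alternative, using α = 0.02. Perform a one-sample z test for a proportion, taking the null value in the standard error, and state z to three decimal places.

p̂ = 38/68 ≈ 0.55882.
Under H₀, SE = √(0.727·0.273/68) = √(0.00291869) = 0.05402.
z = (0.55882 − 0.727)/0.05402 = -0.16818/0.05402 = -3.113.
p-value = 2·P(Z > 3.113) ≈ 0.0019; since p < α = 0.02, reject H₀.

z = -3.113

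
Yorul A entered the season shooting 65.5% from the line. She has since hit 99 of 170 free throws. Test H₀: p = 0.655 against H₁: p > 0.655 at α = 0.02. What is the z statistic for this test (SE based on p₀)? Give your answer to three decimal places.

z = -1.993

p̂ = 99/170 = 0.58235.
Standard error under H₀: √(0.655×0.345/170) = 0.03646.
z = (0.58235 − 0.655)/0.03646 = -0.07265/0.03646 = -1.993.
p-value = P(Z > -1.993) ≈ 0.9768; since p > α = 0.02, fail to reject H₀.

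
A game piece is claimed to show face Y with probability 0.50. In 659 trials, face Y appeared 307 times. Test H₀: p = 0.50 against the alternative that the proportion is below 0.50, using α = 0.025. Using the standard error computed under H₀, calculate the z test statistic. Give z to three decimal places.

p̂ = 307/659 = 0.46586.
Standard error under H₀: √(0.5×0.5/659) = 0.01948.
z = (0.46586 − 0.5)/0.01948 = -0.03414/0.01948 = -1.753.
p-value = P(Z < -1.753) ≈ 0.0398; since p > α = 0.025, fail to reject H₀.

z = -1.753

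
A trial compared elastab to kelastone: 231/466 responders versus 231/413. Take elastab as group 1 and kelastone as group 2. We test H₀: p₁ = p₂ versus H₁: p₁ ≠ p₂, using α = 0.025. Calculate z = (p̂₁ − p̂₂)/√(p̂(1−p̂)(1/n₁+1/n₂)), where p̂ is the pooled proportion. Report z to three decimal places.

z = -1.885

p̂₁ = 231/466 ≈ 0.49571, p̂₂ = 231/413 ≈ 0.55932.
Pooled p̂ = (231+231)/(466+413) = 462/879 = 0.52560.
SE = √(0.249345 × 0.00456723) = 0.03375.
z = (0.49571 − 0.55932)/0.03375 = -0.06361/0.03375 = -1.885.
Two-sided p-value ≈ 2·Φ(−1.885) = 0.0594, so at α = 0.025 we fail to reject H₀.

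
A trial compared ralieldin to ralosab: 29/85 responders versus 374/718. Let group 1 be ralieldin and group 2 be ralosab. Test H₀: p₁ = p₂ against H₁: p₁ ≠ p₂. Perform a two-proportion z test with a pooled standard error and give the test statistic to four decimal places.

p̂₁ = 29/85 = 0.341176, p̂₂ = 374/718 = 0.520891.
Pooled p̂ = (29+374)/(85+718) = 403/803 = 0.501868.
SE = √(0.249997 × 0.0131575) = 0.057353.
z = (0.341176 − 0.520891)/0.057353 = -0.179715/0.057353 = -3.1335.
Two-sided p-value ≈ 2·Φ(−3.134) = 0.0017.

z = -3.1335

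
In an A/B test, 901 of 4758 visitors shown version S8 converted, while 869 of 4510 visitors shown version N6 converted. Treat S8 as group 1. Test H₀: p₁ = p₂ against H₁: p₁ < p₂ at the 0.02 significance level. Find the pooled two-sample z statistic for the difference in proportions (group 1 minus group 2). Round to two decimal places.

p̂₁ = 901/4758 ≈ 0.18937, p̂₂ = 869/4510 ≈ 0.19268.
Pooled p̂ = (901+869)/(4758+4510) = 1770/9268 = 0.19098.
SE = √(p̂(1−p̂)(1/n₁+1/n₂)) = √(0.19098·0.80902·0.000431902) = √(6.67316e-05) = 0.00817.
z = (0.18937 − 0.19268)/0.00817 = -0.00331/0.00817 = -0.41.
p-value = P(Z < -0.406) ≈ 0.3423. With α = 0.02, fail to reject H₀.

z = -0.41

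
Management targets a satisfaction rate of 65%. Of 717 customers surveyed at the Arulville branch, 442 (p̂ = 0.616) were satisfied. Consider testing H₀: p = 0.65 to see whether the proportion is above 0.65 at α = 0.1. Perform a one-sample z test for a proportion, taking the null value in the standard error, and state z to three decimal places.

z = -1.883

p̂ = 442/717 ≈ 0.61646.
Standard error under H₀: √(0.65×0.35/717) = 0.01781.
z = (0.61646 − 0.65)/0.01781 = -0.03354/0.01781 = -1.883.
p-value = P(Z > -1.883) ≈ 0.9702, so at α = 0.1 we fail to reject H₀.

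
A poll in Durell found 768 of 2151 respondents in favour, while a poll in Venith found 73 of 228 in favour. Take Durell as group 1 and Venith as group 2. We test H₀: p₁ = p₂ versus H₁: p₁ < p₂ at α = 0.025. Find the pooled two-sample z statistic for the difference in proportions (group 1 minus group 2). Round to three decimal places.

p̂₁ = 768/2151 = 0.35704, p̂₂ = 73/228 = 0.32018.
Pooled p̂ = (768+73)/(2151+228) = 841/2379 = 0.35351.
SE = √(p̂(1−p̂)(1/n₁+1/n₂)) = √(0.35351·0.64649·0.00485086) = √(0.00110862) = 0.03330.
z = (0.35704 − 0.32018)/0.03330 = 0.03686/0.03330 = 1.107.
p-value = P(Z < 1.107) ≈ 0.8659. With α = 0.025, fail to reject H₀.

z = 1.107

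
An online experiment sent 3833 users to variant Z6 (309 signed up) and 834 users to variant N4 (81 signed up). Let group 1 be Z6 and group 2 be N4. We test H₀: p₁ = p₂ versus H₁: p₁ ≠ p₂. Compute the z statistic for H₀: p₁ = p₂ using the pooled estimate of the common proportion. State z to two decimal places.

p̂₁ = 309/3833 ≈ 0.0806, p̂₂ = 81/834 ≈ 0.0971.
Pooled p̂ = (309+81)/(3833+834) = 390/4667 = 0.0836.
SE = √(p̂(1−p̂)(1/n₁+1/n₂)) = √(0.0836·0.9164·0.00145993) = √(0.000111805) = 0.0106.
z = (0.0806 − 0.0971)/0.0106 = -0.0165/0.0106 = -1.56.
p-value = 2·P(Z > 1.561) ≈ 0.1185.

z = -1.56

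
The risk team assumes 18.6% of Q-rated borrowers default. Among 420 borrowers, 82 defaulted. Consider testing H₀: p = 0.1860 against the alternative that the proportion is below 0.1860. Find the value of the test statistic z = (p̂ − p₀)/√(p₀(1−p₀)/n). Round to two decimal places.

p̂ = 82/420 = 0.19524.
Under H₀, SE = √(0.186·0.814/420) = √(0.000360486) = 0.01899.
z = (0.19524 − 0.186)/0.01899 = 0.00924/0.01899 = 0.49.

z = 0.49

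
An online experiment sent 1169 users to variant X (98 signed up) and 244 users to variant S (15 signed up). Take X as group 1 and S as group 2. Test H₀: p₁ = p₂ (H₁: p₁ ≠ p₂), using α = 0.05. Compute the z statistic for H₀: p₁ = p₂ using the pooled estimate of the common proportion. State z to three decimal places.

p̂₁ = 98/1169 = 0.08383, p̂₂ = 15/244 = 0.06148.
Pooled p̂ = (98+15)/(1169+244) = 113/1413 = 0.07997.
SE = √(p̂(1−p̂)(1/n₁+1/n₂)) = √(0.07997·0.92003·0.00495379) = √(0.000364481) = 0.01909.
z = (0.08383 − 0.06148)/0.01909 = 0.02235/0.01909 = 1.171.
Two-sided p-value ≈ 2·Φ(−1.171) = 0.2416, so at α = 0.05 we fail to reject H₀.

z = 1.171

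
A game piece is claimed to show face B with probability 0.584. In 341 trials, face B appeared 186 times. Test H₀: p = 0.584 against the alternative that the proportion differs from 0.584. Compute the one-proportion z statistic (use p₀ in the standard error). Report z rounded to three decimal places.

z = -1.444

p̂ = 186/341 = 0.54545.
Standard error under H₀: √(0.584×0.416/341) = 0.02669.
z = (0.54545 − 0.584)/0.02669 = -0.03855/0.02669 = -1.444.
p-value = 2·P(Z > 1.444) ≈ 0.1487.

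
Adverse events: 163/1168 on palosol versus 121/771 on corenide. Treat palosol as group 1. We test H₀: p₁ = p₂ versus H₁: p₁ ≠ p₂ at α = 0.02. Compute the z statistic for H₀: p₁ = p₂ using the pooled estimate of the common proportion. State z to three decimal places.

z = -1.060

p̂₁ = 163/1168 = 0.13955, p̂₂ = 121/771 = 0.15694.
Pooled p̂ = (163+121)/(1168+771) = 284/1939 = 0.14647.
SE = √(0.125015 × 0.00215318) = 0.01641.
z = (0.13955 − 0.15694)/0.01641 = -0.01739/0.01641 = -1.060.
Two-sided p-value ≈ 2·Φ(−1.060) = 0.2893; since p > α = 0.02, fail to reject H₀.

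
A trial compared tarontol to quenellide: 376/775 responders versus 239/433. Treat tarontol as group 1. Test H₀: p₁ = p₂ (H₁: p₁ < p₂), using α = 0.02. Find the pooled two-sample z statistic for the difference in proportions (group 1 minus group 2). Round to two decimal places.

z = -2.23

p̂₁ = 376/775 ≈ 0.4852, p̂₂ = 239/433 ≈ 0.5520.
Pooled p̂ = (376+239)/(775+433) = 615/1208 = 0.5091.
SE = √(p̂(1−p̂)(1/n₁+1/n₂)) = √(0.5091·0.4909·0.00359979) = √(0.000899649) = 0.0300.
z = (0.4852 − 0.5520)/0.0300 = -0.0668/0.0300 = -2.23.
p-value = P(Z < -2.227) ≈ 0.0130, so at α = 0.02 we reject H₀.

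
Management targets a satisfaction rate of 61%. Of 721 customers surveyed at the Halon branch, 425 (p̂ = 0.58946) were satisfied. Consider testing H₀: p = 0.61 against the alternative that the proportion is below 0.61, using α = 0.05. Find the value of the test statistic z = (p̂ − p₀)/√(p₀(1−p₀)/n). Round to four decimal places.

p̂ = 425/721 ≈ 0.589459.
Standard error under H₀: √(0.61×0.39/721) = 0.018165.
z = (0.589459 − 0.61)/0.018165 = -0.020541/0.018165 = -1.1308.
p-value = P(Z < -1.131) ≈ 0.1291; since p > α = 0.05, fail to reject H₀.

z = -1.1308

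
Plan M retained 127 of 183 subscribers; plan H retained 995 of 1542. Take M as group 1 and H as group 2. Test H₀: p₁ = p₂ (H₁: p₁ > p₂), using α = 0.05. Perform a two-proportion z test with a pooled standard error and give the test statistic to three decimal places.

z = 1.307

p̂₁ = 127/183 = 0.69399, p̂₂ = 995/1542 = 0.64527.
Pooled p̂ = (127+995)/(183+1542) = 1122/1725 = 0.65043.
SE = √(0.227369 × 0.00611299) = 0.03728.
z = (0.69399 − 0.64527)/0.03728 = 0.04872/0.03728 = 1.307.
p-value = P(Z > 1.307) ≈ 0.0956. With α = 0.05, fail to reject H₀.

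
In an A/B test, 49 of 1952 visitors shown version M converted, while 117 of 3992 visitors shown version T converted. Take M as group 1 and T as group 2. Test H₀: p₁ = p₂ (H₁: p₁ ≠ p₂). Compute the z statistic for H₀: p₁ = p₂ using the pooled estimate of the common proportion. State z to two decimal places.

z = -0.92

p̂₁ = 49/1952 = 0.025102, p̂₂ = 117/3992 = 0.029309.
Pooled p̂ = (49+117)/(1952+3992) = 166/5944 = 0.027927.
SE = √(p̂(1−p̂)(1/n₁+1/n₂)) = √(0.027927·0.972073·0.000762796) = √(2.07079e-05) = 0.004551.
z = (0.025102 − 0.029309)/0.004551 = -0.004207/0.004551 = -0.92.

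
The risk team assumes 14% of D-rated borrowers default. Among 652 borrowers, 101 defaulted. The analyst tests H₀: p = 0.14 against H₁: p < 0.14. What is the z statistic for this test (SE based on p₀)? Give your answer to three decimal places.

p̂ = 101/652 = 0.15491.
Under H₀, SE = √(0.14·0.86/652) = √(0.000184663) = 0.01359.
z = (0.15491 − 0.14)/0.01359 = 0.01491/0.01359 = 1.097.

z = 1.097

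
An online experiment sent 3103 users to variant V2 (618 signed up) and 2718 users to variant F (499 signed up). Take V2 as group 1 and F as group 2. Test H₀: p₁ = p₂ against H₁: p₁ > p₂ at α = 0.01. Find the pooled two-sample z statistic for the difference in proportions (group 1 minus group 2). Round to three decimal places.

z = 1.505

p̂₁ = 618/3103 = 0.199162, p̂₂ = 499/2718 = 0.183591.
Pooled p̂ = (618+499)/(3103+2718) = 1117/5821 = 0.191891.
SE = √(p̂(1−p̂)(1/n₁+1/n₂)) = √(0.191891·0.808109·0.000690186) = √(0.000107027) = 0.010345.
z = (0.199162 − 0.183591)/0.010345 = 0.015571/0.010345 = 1.505.
p-value = P(Z > 1.505) ≈ 0.0661; since p > α = 0.01, fail to reject H₀.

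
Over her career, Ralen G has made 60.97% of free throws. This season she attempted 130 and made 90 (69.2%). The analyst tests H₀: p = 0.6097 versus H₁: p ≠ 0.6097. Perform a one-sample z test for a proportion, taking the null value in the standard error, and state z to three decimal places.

p̂ = 90/130 = 0.69231.
Under H₀, SE = √(0.6097·0.3903/130) = √(0.00183051) = 0.04278.
z = (0.69231 − 0.6097)/0.04278 = 0.08261/0.04278 = 1.931.

z = 1.931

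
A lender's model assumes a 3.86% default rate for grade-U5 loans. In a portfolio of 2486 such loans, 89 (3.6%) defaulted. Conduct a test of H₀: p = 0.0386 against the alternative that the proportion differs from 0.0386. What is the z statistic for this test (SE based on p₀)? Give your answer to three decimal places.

z = -0.725

p̂ = 89/2486 = 0.03580.
Under H₀, SE = √(0.0386·0.9614/2486) = √(1.49276e-05) = 0.00386.
z = (0.03580 − 0.0386)/0.00386 = -0.00280/0.00386 = -0.725.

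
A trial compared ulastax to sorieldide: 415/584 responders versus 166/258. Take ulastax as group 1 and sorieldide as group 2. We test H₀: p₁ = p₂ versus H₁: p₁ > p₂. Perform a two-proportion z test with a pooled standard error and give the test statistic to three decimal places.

z = 1.944

p̂₁ = 415/584 ≈ 0.71062, p̂₂ = 166/258 ≈ 0.64341.
Pooled p̂ = (415+166)/(584+258) = 581/842 = 0.69002.
SE = √(0.213891 × 0.0055883) = 0.03457.
z = (0.71062 − 0.64341)/0.03457 = 0.06721/0.03457 = 1.944.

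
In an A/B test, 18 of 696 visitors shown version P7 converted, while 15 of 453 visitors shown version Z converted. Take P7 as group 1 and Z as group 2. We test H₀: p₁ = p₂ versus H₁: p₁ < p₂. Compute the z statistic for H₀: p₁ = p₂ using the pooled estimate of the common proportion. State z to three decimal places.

z = -0.719

p̂₁ = 18/696 ≈ 0.02586, p̂₂ = 15/453 ≈ 0.03311.
Pooled p̂ = (18+15)/(696+453) = 33/1149 = 0.02872.
SE = √(p̂(1−p̂)(1/n₁+1/n₂)) = √(0.02872·0.97128·0.00364429) = √(0.00010166) = 0.01008.
z = (0.02586 − 0.03311)/0.01008 = -0.00725/0.01008 = -0.719.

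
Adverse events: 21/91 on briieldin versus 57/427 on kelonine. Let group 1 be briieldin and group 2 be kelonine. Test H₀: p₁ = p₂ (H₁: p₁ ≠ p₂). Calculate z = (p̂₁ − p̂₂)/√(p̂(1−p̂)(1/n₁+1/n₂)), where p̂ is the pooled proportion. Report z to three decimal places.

p̂₁ = 21/91 = 0.23077, p̂₂ = 57/427 = 0.13349.
Pooled p̂ = (21+57)/(91+427) = 78/518 = 0.15058.
SE = √(0.127905 × 0.0133309) = 0.04129.
z = (0.23077 − 0.13349)/0.04129 = 0.09728/0.04129 = 2.356.

z = 2.356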